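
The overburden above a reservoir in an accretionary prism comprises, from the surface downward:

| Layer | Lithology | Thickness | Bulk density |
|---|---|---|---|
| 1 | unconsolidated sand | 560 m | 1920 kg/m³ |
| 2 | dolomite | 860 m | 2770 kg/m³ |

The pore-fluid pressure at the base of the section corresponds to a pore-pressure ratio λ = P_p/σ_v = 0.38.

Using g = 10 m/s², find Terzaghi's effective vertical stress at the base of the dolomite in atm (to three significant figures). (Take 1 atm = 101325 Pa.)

Overburden (lithostatic) stress σ_v:
unconsolidated sand: 1920 kg/m³ × 10 m/s² × 560 m = 1.075×10^7 Pa = 10.75 MPa
dolomite: 2770 kg/m³ × 10 m/s² × 860 m = 2.382×10^7 Pa = 23.82 MPa
Total = 10.75 + 23.82 = 34.574 MPa
Pore pressure P_p = λ·σ_v = 0.38 × 34.57 MPa = 13.14 MPa
Effective stress σ' = σ_v − P_p = 34.57 − 13.14 = 21.436 MPa = 211.56 atm

212 atm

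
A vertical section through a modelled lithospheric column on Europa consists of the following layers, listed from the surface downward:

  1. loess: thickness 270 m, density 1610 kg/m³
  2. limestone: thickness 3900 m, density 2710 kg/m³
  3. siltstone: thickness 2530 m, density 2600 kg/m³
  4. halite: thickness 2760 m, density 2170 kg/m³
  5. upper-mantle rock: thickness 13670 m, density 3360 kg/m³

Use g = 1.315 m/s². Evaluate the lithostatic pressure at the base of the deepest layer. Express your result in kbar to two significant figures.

loess: 1610 kg/m³ × 1.315 m/s² × 270 m = 5.716×10^5 Pa = 5.716×10^-3 kbar
limestone: 2710 kg/m³ × 1.315 m/s² × 3900 m = 1.390×10^7 Pa = 0.1390 kbar
siltstone: 2600 kg/m³ × 1.315 m/s² × 2530 m = 8.650×10^6 Pa = 0.08650 kbar
halite: 2170 kg/m³ × 1.315 m/s² × 2760 m = 7.876×10^6 Pa = 0.07876 kbar
upper-mantle rock: 3360 kg/m³ × 1.315 m/s² × 13670 m = 6.040×10^7 Pa = 0.6040 kbar
Total = 5.716×10^-3 + 0.1390 + 0.08650 + 0.07876 + 0.6040 = 0.91395 kbar

0.91 kbar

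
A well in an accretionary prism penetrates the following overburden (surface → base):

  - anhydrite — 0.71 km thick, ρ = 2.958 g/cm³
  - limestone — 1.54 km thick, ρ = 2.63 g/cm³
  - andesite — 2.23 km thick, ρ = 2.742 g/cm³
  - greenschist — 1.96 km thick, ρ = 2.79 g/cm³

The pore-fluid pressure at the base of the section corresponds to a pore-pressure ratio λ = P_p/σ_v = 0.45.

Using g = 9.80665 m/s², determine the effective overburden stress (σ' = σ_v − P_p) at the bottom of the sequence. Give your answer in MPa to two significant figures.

Overburden (lithostatic) stress σ_v:
anhydrite: 2958 kg/m³ × 9.80665 m/s² × 710 m = 2.060×10^7 Pa = 20.60 MPa
limestone: 2630 kg/m³ × 9.80665 m/s² × 1540 m = 3.972×10^7 Pa = 39.72 MPa
andesite: 2742 kg/m³ × 9.80665 m/s² × 2230 m = 5.996×10^7 Pa = 59.96 MPa
greenschist: 2790 kg/m³ × 9.80665 m/s² × 1960 m = 5.363×10^7 Pa = 53.63 MPa
Total = 20.60 + 39.72 + 59.96 + 53.63 = 173.91 MPa
Pore pressure P_p = λ·σ_v = 0.45 × 173.9 MPa = 78.26 MPa
Effective stress σ' = σ_v − P_p = 173.9 − 78.26 = 95.648 MPa

96 MPa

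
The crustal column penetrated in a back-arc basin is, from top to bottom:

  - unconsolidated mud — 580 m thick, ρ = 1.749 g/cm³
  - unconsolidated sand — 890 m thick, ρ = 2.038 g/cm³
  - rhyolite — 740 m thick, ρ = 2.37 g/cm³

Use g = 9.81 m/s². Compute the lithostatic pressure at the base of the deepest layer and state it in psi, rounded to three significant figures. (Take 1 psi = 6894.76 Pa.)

6520 psi

unconsolidated mud: 1749 kg/m³ × 9.81 m/s² × 580 m = 9.951×10^6 Pa = 1443 psi
unconsolidated sand: 2038 kg/m³ × 9.81 m/s² × 890 m = 1.779×10^7 Pa = 2581 psi
rhyolite: 2370 kg/m³ × 9.81 m/s² × 740 m = 1.720×10^7 Pa = 2495 psi
Total = 1443 + 2581 + 2495 = 6519.4 psi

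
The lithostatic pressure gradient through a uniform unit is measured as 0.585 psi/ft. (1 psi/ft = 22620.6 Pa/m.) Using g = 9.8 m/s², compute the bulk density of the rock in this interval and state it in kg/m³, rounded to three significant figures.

1350 kg/m³

ρ = (dP/dz)/g = 0.585 psi/ft / 9.8 m/s² = 13233 Pa/m / 9.8 m/s² = 1350.3 kg/m³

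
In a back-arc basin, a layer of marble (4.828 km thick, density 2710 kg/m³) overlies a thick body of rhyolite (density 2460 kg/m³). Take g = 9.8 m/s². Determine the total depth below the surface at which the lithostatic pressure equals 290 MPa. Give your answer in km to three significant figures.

Pressure at base of upper layers: 2710×9.8×4828 = 1.282×10^8 Pa = 128.2 MPa
Remaining pressure to be supplied by rhyolite: 2.900×10^8 − 1.282×10^8 = 1.618×10^8 Pa
Additional depth in rhyolite = 1.618×10^8 Pa / (2460 kg/m³ × 9.8 m/s²) = 6710.6 m
Total depth = 4828 m + 6710.6 m = 11539 m
= 11.539 km

11.5 km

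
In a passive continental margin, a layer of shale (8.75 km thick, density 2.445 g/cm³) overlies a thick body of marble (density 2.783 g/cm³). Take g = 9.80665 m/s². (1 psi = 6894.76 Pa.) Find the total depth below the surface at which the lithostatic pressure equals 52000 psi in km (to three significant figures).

Pressure at base of upper layers: 2445×9.80665×8750 = 2.098×10^8 Pa = 30429 psi
Remaining pressure to be supplied by marble: 3.585×10^8 − 2.098×10^8 = 1.487×10^8 Pa
Additional depth in marble = 1.487×10^8 Pa / (2783 kg/m³ × 9.80665 m/s²) = 5449.5 m
Total depth = 8750 m + 5449.5 m = 14199 m
= 14.199 km

14.2 km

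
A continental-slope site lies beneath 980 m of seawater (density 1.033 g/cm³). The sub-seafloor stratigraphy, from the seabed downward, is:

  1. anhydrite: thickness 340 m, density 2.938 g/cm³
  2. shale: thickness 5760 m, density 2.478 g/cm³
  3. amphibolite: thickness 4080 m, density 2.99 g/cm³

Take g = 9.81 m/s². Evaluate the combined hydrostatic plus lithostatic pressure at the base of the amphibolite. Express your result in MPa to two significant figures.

280 MPa

seawater: 1033 kg/m³ × 9.81 m/s² × 980 m = 9.931×10^6 Pa = 9.931 MPa
anhydrite: 2938 kg/m³ × 9.81 m/s² × 340 m = 9.799×10^6 Pa = 9.799 MPa
shale: 2478 kg/m³ × 9.81 m/s² × 5760 m = 1.400×10^8 Pa = 140.0 MPa
amphibolite: 2990 kg/m³ × 9.81 m/s² × 4080 m = 1.197×10^8 Pa = 119.7 MPa
Total = 9.931 + 9.799 + 140.0 + 119.7 = 279.43 MPa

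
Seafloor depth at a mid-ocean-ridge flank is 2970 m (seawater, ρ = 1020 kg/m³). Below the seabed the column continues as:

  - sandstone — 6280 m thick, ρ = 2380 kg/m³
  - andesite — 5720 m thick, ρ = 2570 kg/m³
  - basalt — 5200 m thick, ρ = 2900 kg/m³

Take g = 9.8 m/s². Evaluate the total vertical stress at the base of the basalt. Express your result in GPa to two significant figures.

seawater: 1020 kg/m³ × 9.8 m/s² × 2970 m = 2.969×10^7 Pa = 0.02969 GPa
sandstone: 2380 kg/m³ × 9.8 m/s² × 6280 m = 1.465×10^8 Pa = 0.1465 GPa
andesite: 2570 kg/m³ × 9.8 m/s² × 5720 m = 1.441×10^8 Pa = 0.1441 GPa
basalt: 2900 kg/m³ × 9.8 m/s² × 5200 m = 1.478×10^8 Pa = 0.1478 GPa
Total = 0.02969 + 0.1465 + 0.1441 + 0.1478 = 0.46801 GPa

0.47 GPa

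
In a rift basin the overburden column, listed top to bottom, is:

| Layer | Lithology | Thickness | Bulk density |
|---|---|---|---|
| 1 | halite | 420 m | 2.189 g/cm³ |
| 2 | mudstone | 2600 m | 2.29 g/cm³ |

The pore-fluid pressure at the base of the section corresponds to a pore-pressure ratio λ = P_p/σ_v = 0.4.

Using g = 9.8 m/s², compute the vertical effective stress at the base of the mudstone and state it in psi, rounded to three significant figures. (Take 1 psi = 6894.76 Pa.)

5860 psi

Overburden (lithostatic) stress σ_v:
halite: 2189 kg/m³ × 9.8 m/s² × 420 m = 9.010×10^6 Pa = 9.010 MPa
mudstone: 2290 kg/m³ × 9.8 m/s² × 2600 m = 5.835×10^7 Pa = 58.35 MPa
Total = 9.010 + 58.35 = 67.359 MPa
Pore pressure P_p = λ·σ_v = 0.4 × 67.36 MPa = 26.94 MPa
Effective stress σ' = σ_v − P_p = 67.36 − 26.94 = 40.415 MPa = 5861.8 psi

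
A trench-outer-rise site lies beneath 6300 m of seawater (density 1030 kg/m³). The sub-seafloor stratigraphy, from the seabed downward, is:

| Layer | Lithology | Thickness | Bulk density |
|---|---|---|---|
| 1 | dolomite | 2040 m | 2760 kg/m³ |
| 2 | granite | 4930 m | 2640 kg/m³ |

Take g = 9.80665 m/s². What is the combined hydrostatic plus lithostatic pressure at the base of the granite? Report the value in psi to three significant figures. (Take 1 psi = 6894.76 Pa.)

35700 psi

seawater: 1030 kg/m³ × 9.80665 m/s² × 6300 m = 6.364×10^7 Pa = 9230 psi
dolomite: 2760 kg/m³ × 9.80665 m/s² × 2040 m = 5.522×10^7 Pa = 8008 psi
granite: 2640 kg/m³ × 9.80665 m/s² × 4930 m = 1.276×10^8 Pa = 18512 psi
Total = 9230 + 8008 + 18512 = 35750 psi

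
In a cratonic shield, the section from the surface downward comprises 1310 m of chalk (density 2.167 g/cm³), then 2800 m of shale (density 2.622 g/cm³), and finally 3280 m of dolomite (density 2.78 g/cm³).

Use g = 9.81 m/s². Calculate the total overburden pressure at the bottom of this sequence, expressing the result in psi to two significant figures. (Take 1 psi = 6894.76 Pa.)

27000 psi

chalk: 2167 kg/m³ × 9.81 m/s² × 1310 m = 2.785×10^7 Pa = 4039 psi
shale: 2622 kg/m³ × 9.81 m/s² × 2800 m = 7.202×10^7 Pa = 10446 psi
dolomite: 2780 kg/m³ × 9.81 m/s² × 3280 m = 8.945×10^7 Pa = 12974 psi
Total = 4039 + 10446 + 12974 = 27459 psi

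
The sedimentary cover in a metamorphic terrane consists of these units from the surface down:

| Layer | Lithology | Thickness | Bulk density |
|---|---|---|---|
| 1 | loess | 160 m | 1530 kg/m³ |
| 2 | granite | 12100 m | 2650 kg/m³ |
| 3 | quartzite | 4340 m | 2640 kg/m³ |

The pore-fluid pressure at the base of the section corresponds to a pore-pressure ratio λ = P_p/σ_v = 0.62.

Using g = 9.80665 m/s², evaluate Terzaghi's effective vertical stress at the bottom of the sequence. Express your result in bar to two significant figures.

1600 bar

Overburden (lithostatic) stress σ_v:
loess: 1530 kg/m³ × 9.80665 m/s² × 160 m = 2.401×10^6 Pa = 2.401 MPa
granite: 2650 kg/m³ × 9.80665 m/s² × 12100 m = 3.145×10^8 Pa = 314.5 MPa
quartzite: 2640 kg/m³ × 9.80665 m/s² × 4340 m = 1.124×10^8 Pa = 112.4 MPa
Total = 2.401 + 314.5 + 112.4 = 429.21 MPa
Pore pressure P_p = λ·σ_v = 0.62 × 429.2 MPa = 266.1 MPa
Effective stress σ' = σ_v − P_p = 429.2 − 266.1 = 163.10 MPa = 1631.0 bar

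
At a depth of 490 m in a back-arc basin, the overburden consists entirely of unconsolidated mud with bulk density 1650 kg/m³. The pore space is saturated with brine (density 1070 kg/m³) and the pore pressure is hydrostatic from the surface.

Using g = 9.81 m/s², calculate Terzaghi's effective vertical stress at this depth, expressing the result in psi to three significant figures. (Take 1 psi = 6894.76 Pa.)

Overburden (lithostatic) stress σ_v:
unconsolidated mud: 1650 kg/m³ × 9.81 m/s² × 490 m = 7.931×10^6 Pa = 7.931 MPa
Pore pressure P_p = 1070 kg/m³ × 9.81 m/s² × 490 m = 5.143×10^6 Pa = 5.143 MPa
Effective stress σ' = σ_v − P_p = 7.931 − 5.143 = 2.7880 MPa = 404.37 psi

404 psi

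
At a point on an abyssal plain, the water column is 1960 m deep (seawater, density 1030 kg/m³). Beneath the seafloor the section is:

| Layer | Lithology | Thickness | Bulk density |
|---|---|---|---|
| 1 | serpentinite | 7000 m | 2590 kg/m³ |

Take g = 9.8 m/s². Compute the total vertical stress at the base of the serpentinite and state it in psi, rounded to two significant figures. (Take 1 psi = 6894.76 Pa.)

29000 psi

seawater: 1030 kg/m³ × 9.8 m/s² × 1960 m = 1.978×10^7 Pa = 2869 psi
serpentinite: 2590 kg/m³ × 9.8 m/s² × 7000 m = 1.777×10^8 Pa = 25769 psi
Total = 2869 + 25769 = 28639 psi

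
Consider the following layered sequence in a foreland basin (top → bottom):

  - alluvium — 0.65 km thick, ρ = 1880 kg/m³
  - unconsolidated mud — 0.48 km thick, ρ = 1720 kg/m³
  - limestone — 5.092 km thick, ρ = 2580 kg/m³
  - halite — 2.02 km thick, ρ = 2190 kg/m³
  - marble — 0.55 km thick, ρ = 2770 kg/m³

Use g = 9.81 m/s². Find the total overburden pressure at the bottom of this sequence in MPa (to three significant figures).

207 MPa

alluvium: 1880 kg/m³ × 9.81 m/s² × 650 m = 1.199×10^7 Pa = 11.99 MPa
unconsolidated mud: 1720 kg/m³ × 9.81 m/s² × 480 m = 8.099×10^6 Pa = 8.099 MPa
limestone: 2580 kg/m³ × 9.81 m/s² × 5092 m = 1.289×10^8 Pa = 128.9 MPa
halite: 2190 kg/m³ × 9.81 m/s² × 2020 m = 4.340×10^7 Pa = 43.40 MPa
marble: 2770 kg/m³ × 9.81 m/s² × 550 m = 1.495×10^7 Pa = 14.95 MPa
Total = 11.99 + 8.099 + 128.9 + 43.40 + 14.95 = 207.31 MPa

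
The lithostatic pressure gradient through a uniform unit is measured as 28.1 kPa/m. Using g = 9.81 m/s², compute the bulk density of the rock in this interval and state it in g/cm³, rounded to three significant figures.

2.86 g/cm³

ρ = (dP/dz)/g = 28.1 kPa/m / 9.81 m/s² = 28100 Pa/m / 9.81 m/s² = 2864.4 kg/m³
= 2.864 g/cm³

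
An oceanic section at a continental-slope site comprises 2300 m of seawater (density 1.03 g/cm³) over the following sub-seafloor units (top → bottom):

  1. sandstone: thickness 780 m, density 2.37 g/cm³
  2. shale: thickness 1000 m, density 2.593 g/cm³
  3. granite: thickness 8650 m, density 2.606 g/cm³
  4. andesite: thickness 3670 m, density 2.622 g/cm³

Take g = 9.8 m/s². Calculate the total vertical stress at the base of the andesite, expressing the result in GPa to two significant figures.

0.38 GPa

seawater: 1030 kg/m³ × 9.8 m/s² × 2300 m = 2.322×10^7 Pa = 0.02322 GPa
sandstone: 2370 kg/m³ × 9.8 m/s² × 780 m = 1.812×10^7 Pa = 0.01812 GPa
shale: 2593 kg/m³ × 9.8 m/s² × 1000 m = 2.541×10^7 Pa = 0.02541 GPa
granite: 2606 kg/m³ × 9.8 m/s² × 8650 m = 2.209×10^8 Pa = 0.2209 GPa
andesite: 2622 kg/m³ × 9.8 m/s² × 3670 m = 9.430×10^7 Pa = 0.09430 GPa
Total = 0.02322 + 0.01812 + 0.02541 + 0.2209 + 0.09430 = 0.38196 GPa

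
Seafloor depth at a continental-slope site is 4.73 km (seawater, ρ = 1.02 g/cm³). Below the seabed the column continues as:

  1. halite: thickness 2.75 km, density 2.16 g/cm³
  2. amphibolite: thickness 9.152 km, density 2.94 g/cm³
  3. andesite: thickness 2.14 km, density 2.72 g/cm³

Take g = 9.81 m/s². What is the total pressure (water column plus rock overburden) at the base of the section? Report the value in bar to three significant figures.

seawater: 1020 kg/m³ × 9.81 m/s² × 4730 m = 4.733×10^7 Pa = 473.3 bar
halite: 2160 kg/m³ × 9.81 m/s² × 2750 m = 5.827×10^7 Pa = 582.7 bar
amphibolite: 2940 kg/m³ × 9.81 m/s² × 9152 m = 2.640×10^8 Pa = 2640 bar
andesite: 2720 kg/m³ × 9.81 m/s² × 2140 m = 5.710×10^7 Pa = 571.0 bar
Total = 473.3 + 582.7 + 2640 + 571.0 = 4266.6 bar

4270 bar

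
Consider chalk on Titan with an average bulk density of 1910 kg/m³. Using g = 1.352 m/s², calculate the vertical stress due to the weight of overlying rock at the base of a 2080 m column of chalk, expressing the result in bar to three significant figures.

53.7 bar

chalk: 1910 kg/m³ × 1.352 m/s² × 2080 m = 5.371×10^6 Pa = 53.71 bar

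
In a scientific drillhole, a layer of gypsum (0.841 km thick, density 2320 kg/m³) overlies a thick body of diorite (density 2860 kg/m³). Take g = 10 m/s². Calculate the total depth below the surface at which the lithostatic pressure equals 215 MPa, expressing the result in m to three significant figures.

7680 m

Pressure at base of upper layers: 2320×10×841 = 1.951×10^7 Pa = 19.51 MPa
Remaining pressure to be supplied by diorite: 2.150×10^8 − 1.951×10^7 = 1.955×10^8 Pa
Additional depth in diorite = 1.955×10^8 Pa / (2860 kg/m³ × 10 m/s²) = 6835.3 m
Total depth = 841 m + 6835.3 m = 7676.3 m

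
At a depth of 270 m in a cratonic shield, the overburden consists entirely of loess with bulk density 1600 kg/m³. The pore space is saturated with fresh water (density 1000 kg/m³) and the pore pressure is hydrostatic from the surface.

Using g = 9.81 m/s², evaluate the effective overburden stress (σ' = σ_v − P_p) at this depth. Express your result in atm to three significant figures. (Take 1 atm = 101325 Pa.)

15.7 atm

Overburden (lithostatic) stress σ_v:
loess: 1600 kg/m³ × 9.81 m/s² × 270 m = 4.238×10^6 Pa = 4.238 MPa
Pore pressure P_p = 1000 kg/m³ × 9.81 m/s² × 270 m = 2.649×10^6 Pa = 2.649 MPa
Effective stress σ' = σ_v − P_p = 4.238 − 2.649 = 1.5892 MPa = 15.684 atm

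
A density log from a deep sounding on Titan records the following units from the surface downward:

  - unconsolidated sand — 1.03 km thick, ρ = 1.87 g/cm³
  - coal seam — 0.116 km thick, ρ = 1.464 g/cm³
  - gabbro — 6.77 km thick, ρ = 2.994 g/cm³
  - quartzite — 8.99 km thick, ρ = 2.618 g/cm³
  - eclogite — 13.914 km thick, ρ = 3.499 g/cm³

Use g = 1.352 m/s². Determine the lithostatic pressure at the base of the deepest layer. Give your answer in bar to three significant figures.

unconsolidated sand: 1870 kg/m³ × 1.352 m/s² × 1030 m = 2.604×10^6 Pa = 26.04 bar
coal seam: 1464 kg/m³ × 1.352 m/s² × 116 m = 2.296×10^5 Pa = 2.296 bar
gabbro: 2994 kg/m³ × 1.352 m/s² × 6770 m = 2.740×10^7 Pa = 274.0 bar
quartzite: 2618 kg/m³ × 1.352 m/s² × 8990 m = 3.182×10^7 Pa = 318.2 bar
eclogite: 3499 kg/m³ × 1.352 m/s² × 13914 m = 6.582×10^7 Pa = 658.2 bar
Total = 26.04 + 2.296 + 274.0 + 318.2 + 658.2 = 1278.8 bar

1280 bar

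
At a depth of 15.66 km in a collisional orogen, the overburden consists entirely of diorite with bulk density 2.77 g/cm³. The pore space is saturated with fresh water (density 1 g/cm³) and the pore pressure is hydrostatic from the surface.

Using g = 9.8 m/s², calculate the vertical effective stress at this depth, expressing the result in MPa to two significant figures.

Overburden (lithostatic) stress σ_v:
diorite: 2770 kg/m³ × 9.8 m/s² × 15660 m = 4.251×10^8 Pa = 425.1 MPa
Pore pressure P_p = 1000 kg/m³ × 9.8 m/s² × 15660 m = 1.535×10^8 Pa = 153.5 MPa
Effective stress σ' = σ_v − P_p = 425.1 − 153.5 = 271.64 MPa

270 MPa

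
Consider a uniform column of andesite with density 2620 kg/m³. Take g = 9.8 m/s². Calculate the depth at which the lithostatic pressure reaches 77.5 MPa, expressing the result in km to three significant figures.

h = P/(ρg) = 77.5 MPa / (2620 kg/m³ × 9.8 m/s²) = 7.750×10^7 Pa / 25676 Pa/m = 3018.4 m
= 3.0184 km

3.02 km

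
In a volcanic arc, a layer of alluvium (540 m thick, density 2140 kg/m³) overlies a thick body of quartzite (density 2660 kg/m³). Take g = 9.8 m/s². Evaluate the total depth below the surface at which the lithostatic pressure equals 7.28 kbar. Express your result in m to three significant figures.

Pressure at base of upper layers: 2140×9.8×540 = 1.132×10^7 Pa = 0.1132 kbar
Remaining pressure to be supplied by quartzite: 7.280×10^8 − 1.132×10^7 = 7.167×10^8 Pa
Additional depth in quartzite = 7.167×10^8 Pa / (2660 kg/m³ × 9.8 m/s²) = 27493 m
Total depth = 540 m + 27493 m = 28033 m

28000 m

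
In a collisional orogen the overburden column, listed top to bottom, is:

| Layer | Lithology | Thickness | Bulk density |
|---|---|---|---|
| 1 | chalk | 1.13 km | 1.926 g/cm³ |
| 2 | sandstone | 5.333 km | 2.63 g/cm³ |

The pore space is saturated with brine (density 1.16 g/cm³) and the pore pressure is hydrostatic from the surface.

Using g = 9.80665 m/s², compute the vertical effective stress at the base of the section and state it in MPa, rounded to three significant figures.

85.4 MPa

Overburden (lithostatic) stress σ_v:
chalk: 1926 kg/m³ × 9.80665 m/s² × 1130 m = 2.134×10^7 Pa = 21.34 MPa
sandstone: 2630 kg/m³ × 9.80665 m/s² × 5333 m = 1.375×10^8 Pa = 137.5 MPa
Total = 21.34 + 137.5 = 158.89 MPa
Pore pressure P_p = 1160 kg/m³ × 9.80665 m/s² × 6463 m = 7.352×10^7 Pa = 73.52 MPa
Effective stress σ' = σ_v − P_p = 158.9 − 73.52 = 85.368 MPa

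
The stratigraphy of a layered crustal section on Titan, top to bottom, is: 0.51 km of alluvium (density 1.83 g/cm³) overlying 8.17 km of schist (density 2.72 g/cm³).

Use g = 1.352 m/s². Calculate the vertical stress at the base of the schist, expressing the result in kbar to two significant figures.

0.31 kbar

alluvium: 1830 kg/m³ × 1.352 m/s² × 510 m = 1.262×10^6 Pa = 0.01262 kbar
schist: 2720 kg/m³ × 1.352 m/s² × 8170 m = 3.004×10^7 Pa = 0.3004 kbar
Total = 0.01262 + 0.3004 = 0.31307 kbar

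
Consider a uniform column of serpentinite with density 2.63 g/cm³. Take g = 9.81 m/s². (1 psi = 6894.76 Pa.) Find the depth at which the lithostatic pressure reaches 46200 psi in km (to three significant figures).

12.3 km

h = P/(ρg) = 46200 psi / (2630 kg/m³ × 9.81 m/s²) = 3.185×10^8 Pa / 25800 Pa/m = 12346 m
= 12.346 km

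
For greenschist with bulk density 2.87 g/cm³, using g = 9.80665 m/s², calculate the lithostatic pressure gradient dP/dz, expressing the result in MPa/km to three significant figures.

dP/dz = ρg = 2870 kg/m³ × 9.80665 m/s² = 28145 Pa/m
= 28145 Pa/m × (1 MPa/km / 1000.0 Pa/m) = 28.145 MPa/km

28.1 MPa/km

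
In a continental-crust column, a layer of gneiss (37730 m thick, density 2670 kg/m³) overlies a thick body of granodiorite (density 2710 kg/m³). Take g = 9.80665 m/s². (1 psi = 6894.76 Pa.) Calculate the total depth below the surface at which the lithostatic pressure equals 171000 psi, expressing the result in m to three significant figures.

44900 m

Pressure at base of upper layers: 2670×9.80665×37730 = 9.879×10^8 Pa = 1.433×10^5 psi
Remaining pressure to be supplied by granodiorite: 1.179×10^9 − 9.879×10^8 = 1.911×10^8 Pa
Additional depth in granodiorite = 1.911×10^8 Pa / (2710 kg/m³ × 9.80665 m/s²) = 7190.3 m
Total depth = 37730 m + 7190.3 m = 44920 m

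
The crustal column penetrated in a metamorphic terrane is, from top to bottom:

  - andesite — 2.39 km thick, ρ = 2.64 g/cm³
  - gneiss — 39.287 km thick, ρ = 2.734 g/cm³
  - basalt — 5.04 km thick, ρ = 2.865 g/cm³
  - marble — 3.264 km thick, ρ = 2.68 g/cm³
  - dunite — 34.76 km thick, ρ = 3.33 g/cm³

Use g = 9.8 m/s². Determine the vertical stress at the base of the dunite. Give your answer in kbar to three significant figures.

24.8 kbar

andesite: 2640 kg/m³ × 9.8 m/s² × 2390 m = 6.183×10^7 Pa = 0.6183 kbar
gneiss: 2734 kg/m³ × 9.8 m/s² × 39287 m = 1.053×10^9 Pa = 10.53 kbar
basalt: 2865 kg/m³ × 9.8 m/s² × 5040 m = 1.415×10^8 Pa = 1.415 kbar
marble: 2680 kg/m³ × 9.8 m/s² × 3264 m = 8.573×10^7 Pa = 0.8573 kbar
dunite: 3330 kg/m³ × 9.8 m/s² × 34760 m = 1.134×10^9 Pa = 11.34 kbar
Total = 0.6183 + 10.53 + 1.415 + 0.8573 + 11.34 = 24.761 kbar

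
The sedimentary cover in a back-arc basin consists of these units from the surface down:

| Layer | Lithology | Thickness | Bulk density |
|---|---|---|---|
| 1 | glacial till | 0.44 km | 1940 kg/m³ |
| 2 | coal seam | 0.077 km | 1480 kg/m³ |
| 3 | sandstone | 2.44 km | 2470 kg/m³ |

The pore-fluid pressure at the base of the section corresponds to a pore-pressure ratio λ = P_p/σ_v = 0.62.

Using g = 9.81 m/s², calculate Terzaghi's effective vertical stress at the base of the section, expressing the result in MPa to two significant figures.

26 MPa

Overburden (lithostatic) stress σ_v:
glacial till: 1940 kg/m³ × 9.81 m/s² × 440 m = 8.374×10^6 Pa = 8.374 MPa
coal seam: 1480 kg/m³ × 9.81 m/s² × 77 m = 1.118×10^6 Pa = 1.118 MPa
sandstone: 2470 kg/m³ × 9.81 m/s² × 2440 m = 5.912×10^7 Pa = 59.12 MPa
Total = 8.374 + 1.118 + 59.12 = 68.615 MPa
Pore pressure P_p = λ·σ_v = 0.62 × 68.61 MPa = 42.54 MPa
Effective stress σ' = σ_v − P_p = 68.61 − 42.54 = 26.074 MPa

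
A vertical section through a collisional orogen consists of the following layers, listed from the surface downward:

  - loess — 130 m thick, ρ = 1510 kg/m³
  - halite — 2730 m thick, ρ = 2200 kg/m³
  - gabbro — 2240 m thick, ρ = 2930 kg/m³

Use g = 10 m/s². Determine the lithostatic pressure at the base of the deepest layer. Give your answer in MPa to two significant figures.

loess: 1510 kg/m³ × 10 m/s² × 130 m = 1.963×10^6 Pa = 1.963 MPa
halite: 2200 kg/m³ × 10 m/s² × 2730 m = 6.006×10^7 Pa = 60.06 MPa
gabbro: 2930 kg/m³ × 10 m/s² × 2240 m = 6.563×10^7 Pa = 65.63 MPa
Total = 1.963 + 60.06 + 65.63 = 127.66 MPa

130 MPa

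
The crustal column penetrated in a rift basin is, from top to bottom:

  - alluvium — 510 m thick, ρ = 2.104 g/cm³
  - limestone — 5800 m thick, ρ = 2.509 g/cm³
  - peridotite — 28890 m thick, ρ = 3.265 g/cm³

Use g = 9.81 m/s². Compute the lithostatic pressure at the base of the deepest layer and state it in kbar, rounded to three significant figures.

alluvium: 2104 kg/m³ × 9.81 m/s² × 510 m = 1.053×10^7 Pa = 0.1053 kbar
limestone: 2509 kg/m³ × 9.81 m/s² × 5800 m = 1.428×10^8 Pa = 1.428 kbar
peridotite: 3265 kg/m³ × 9.81 m/s² × 28890 m = 9.253×10^8 Pa = 9.253 kbar
Total = 0.1053 + 1.428 + 9.253 = 10.786 kbar

10.8 kbar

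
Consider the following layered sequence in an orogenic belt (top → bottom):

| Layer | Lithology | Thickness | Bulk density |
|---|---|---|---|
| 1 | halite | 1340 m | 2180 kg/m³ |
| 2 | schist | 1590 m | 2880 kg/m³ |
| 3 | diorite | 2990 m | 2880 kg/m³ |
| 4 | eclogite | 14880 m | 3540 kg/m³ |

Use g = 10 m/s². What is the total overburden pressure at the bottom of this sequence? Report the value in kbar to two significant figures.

6.9 kbar

halite: 2180 kg/m³ × 10 m/s² × 1340 m = 2.921×10^7 Pa = 0.2921 kbar
schist: 2880 kg/m³ × 10 m/s² × 1590 m = 4.579×10^7 Pa = 0.4579 kbar
diorite: 2880 kg/m³ × 10 m/s² × 2990 m = 8.611×10^7 Pa = 0.8611 kbar
eclogite: 3540 kg/m³ × 10 m/s² × 14880 m = 5.268×10^8 Pa = 5.268 kbar
Total = 0.2921 + 0.4579 + 0.8611 + 5.268 = 6.8787 kbar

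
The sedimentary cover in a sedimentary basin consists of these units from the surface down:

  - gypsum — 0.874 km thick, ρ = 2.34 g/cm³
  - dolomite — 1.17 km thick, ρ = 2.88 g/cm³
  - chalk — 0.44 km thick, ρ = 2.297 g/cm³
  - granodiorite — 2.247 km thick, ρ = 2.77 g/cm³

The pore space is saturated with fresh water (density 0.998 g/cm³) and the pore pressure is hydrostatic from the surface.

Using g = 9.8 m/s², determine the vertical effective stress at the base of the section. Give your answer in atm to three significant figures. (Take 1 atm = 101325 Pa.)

Overburden (lithostatic) stress σ_v:
gypsum: 2340 kg/m³ × 9.8 m/s² × 874 m = 2.004×10^7 Pa = 20.04 MPa
dolomite: 2880 kg/m³ × 9.8 m/s² × 1170 m = 3.302×10^7 Pa = 33.02 MPa
chalk: 2297 kg/m³ × 9.8 m/s² × 440 m = 9.905×10^6 Pa = 9.905 MPa
granodiorite: 2770 kg/m³ × 9.8 m/s² × 2247 m = 6.100×10^7 Pa = 61.00 MPa
Total = 20.04 + 33.02 + 9.905 + 61.00 = 123.97 MPa
Pore pressure P_p = 998 kg/m³ × 9.8 m/s² × 4731 m = 4.627×10^7 Pa = 46.27 MPa
Effective stress σ' = σ_v − P_p = 124.0 − 46.27 = 77.695 MPa = 766.79 atm

767 atm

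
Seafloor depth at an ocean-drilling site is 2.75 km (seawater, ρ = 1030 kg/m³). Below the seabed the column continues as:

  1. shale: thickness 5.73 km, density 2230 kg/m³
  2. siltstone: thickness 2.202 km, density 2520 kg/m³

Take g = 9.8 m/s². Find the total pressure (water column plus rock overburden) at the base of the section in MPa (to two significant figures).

210 MPa

seawater: 1030 kg/m³ × 9.8 m/s² × 2750 m = 2.776×10^7 Pa = 27.76 MPa
shale: 2230 kg/m³ × 9.8 m/s² × 5730 m = 1.252×10^8 Pa = 125.2 MPa
siltstone: 2520 kg/m³ × 9.8 m/s² × 2202 m = 5.438×10^7 Pa = 54.38 MPa
Total = 27.76 + 125.2 + 54.38 = 207.36 MPa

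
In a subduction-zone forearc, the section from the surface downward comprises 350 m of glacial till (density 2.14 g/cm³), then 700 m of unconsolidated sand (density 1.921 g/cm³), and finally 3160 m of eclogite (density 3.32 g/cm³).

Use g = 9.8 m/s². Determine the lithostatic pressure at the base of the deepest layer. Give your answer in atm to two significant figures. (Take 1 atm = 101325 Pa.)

glacial till: 2140 kg/m³ × 9.8 m/s² × 350 m = 7.340×10^6 Pa = 72.44 atm
unconsolidated sand: 1921 kg/m³ × 9.8 m/s² × 700 m = 1.318×10^7 Pa = 130.1 atm
eclogite: 3320 kg/m³ × 9.8 m/s² × 3160 m = 1.028×10^8 Pa = 1015 atm
Total = 72.44 + 130.1 + 1015 = 1217.2 atm

1200 atm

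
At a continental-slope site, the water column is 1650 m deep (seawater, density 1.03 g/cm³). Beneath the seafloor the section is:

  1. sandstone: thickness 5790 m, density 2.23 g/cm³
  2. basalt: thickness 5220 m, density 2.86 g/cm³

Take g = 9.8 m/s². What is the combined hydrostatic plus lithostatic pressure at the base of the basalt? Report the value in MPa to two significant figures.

seawater: 1030 kg/m³ × 9.8 m/s² × 1650 m = 1.666×10^7 Pa = 16.66 MPa
sandstone: 2230 kg/m³ × 9.8 m/s² × 5790 m = 1.265×10^8 Pa = 126.5 MPa
basalt: 2860 kg/m³ × 9.8 m/s² × 5220 m = 1.463×10^8 Pa = 146.3 MPa
Total = 16.66 + 126.5 + 146.3 = 289.50 MPa

290 MPa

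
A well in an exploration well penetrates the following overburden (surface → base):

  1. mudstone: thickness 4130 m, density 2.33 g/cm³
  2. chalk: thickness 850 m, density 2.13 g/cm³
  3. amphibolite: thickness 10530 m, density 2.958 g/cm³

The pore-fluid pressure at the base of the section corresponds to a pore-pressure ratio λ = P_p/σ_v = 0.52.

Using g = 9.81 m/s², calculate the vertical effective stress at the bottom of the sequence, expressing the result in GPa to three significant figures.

0.201 GPa

Overburden (lithostatic) stress σ_v:
mudstone: 2330 kg/m³ × 9.81 m/s² × 4130 m = 9.440×10^7 Pa = 94.40 MPa
chalk: 2130 kg/m³ × 9.81 m/s² × 850 m = 1.776×10^7 Pa = 17.76 MPa
amphibolite: 2958 kg/m³ × 9.81 m/s² × 10530 m = 3.056×10^8 Pa = 305.6 MPa
Total = 94.40 + 17.76 + 305.6 = 417.72 MPa
Pore pressure P_p = λ·σ_v = 0.52 × 417.7 MPa = 217.2 MPa
Effective stress σ' = σ_v − P_p = 417.7 − 217.2 = 200.51 MPa = 0.20051 GPa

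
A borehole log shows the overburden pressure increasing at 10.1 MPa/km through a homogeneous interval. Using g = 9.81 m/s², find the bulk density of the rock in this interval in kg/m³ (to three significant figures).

1030 kg/m³

ρ = (dP/dz)/g = 10.1 MPa/km / 9.81 m/s² = 10100 Pa/m / 9.81 m/s² = 1029.6 kg/m³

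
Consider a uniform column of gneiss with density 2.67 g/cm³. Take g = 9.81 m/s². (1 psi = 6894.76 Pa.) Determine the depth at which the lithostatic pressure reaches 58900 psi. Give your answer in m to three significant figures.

h = P/(ρg) = 58900 psi / (2670 kg/m³ × 9.81 m/s²) = 4.061×10^8 Pa / 26193 Pa/m = 15504 m

15500 m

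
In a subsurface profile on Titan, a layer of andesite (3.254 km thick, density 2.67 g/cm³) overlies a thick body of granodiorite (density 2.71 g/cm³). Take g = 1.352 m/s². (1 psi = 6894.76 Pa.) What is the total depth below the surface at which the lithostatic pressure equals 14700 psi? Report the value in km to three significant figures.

Pressure at base of upper layers: 2670×1.352×3254 = 1.175×10^7 Pa = 1704 psi
Remaining pressure to be supplied by granodiorite: 1.014×10^8 − 1.175×10^7 = 8.961×10^7 Pa
Additional depth in granodiorite = 8.961×10^7 Pa / (2710 kg/m³ × 1.352 m/s²) = 24456 m
Total depth = 3254 m + 24456 m = 27710 m
= 27.710 km

27.7 km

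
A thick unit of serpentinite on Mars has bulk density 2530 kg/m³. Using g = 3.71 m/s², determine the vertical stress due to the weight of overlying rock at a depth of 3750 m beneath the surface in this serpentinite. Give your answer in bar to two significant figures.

350 bar

serpentinite: 2530 kg/m³ × 3.71 m/s² × 3750 m = 3.520×10^7 Pa = 352.0 bar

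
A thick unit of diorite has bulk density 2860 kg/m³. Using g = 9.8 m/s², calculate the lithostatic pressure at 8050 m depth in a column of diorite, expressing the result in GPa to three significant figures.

0.226 GPa

diorite: 2860 kg/m³ × 9.8 m/s² × 8050 m = 2.256×10^8 Pa = 0.2256 GPa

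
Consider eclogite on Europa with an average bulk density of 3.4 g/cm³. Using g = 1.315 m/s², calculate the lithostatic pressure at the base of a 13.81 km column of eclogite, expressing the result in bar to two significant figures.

eclogite: 3400 kg/m³ × 1.315 m/s² × 13810 m = 6.174×10^7 Pa = 617.4 bar

620 bar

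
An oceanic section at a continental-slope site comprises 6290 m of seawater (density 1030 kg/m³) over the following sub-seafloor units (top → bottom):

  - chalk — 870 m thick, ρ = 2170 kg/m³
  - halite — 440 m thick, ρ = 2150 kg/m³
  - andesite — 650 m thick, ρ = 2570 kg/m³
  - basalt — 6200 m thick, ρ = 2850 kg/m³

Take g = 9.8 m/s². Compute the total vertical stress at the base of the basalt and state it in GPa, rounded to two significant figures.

seawater: 1030 kg/m³ × 9.8 m/s² × 6290 m = 6.349×10^7 Pa = 0.06349 GPa
chalk: 2170 kg/m³ × 9.8 m/s² × 870 m = 1.850×10^7 Pa = 0.01850 GPa
halite: 2150 kg/m³ × 9.8 m/s² × 440 m = 9.271×10^6 Pa = 9.271×10^-3 GPa
andesite: 2570 kg/m³ × 9.8 m/s² × 650 m = 1.637×10^7 Pa = 0.01637 GPa
basalt: 2850 kg/m³ × 9.8 m/s² × 6200 m = 1.732×10^8 Pa = 0.1732 GPa
Total = 0.06349 + 0.01850 + 9.271×10^-3 + 0.01637 + 0.1732 = 0.28080 GPa

0.28 GPa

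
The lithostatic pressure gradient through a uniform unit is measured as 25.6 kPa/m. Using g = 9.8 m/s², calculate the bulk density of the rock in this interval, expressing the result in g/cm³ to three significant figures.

2.61 g/cm³

ρ = (dP/dz)/g = 25.6 kPa/m / 9.8 m/s² = 25600 Pa/m / 9.8 m/s² = 2612.2 kg/m³
= 2.612 g/cm³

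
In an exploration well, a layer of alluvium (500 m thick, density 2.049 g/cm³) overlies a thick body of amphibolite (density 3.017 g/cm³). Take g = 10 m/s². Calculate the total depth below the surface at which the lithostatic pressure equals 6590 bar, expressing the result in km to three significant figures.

Pressure at base of upper layers: 2049×10×500 = 1.024×10^7 Pa = 102.5 bar
Remaining pressure to be supplied by amphibolite: 6.590×10^8 − 1.024×10^7 = 6.488×10^8 Pa
Additional depth in amphibolite = 6.488×10^8 Pa / (3017 kg/m³ × 10 m/s²) = 21503 m
Total depth = 500 m + 21503 m = 22003 m
= 22.003 km

22.0 km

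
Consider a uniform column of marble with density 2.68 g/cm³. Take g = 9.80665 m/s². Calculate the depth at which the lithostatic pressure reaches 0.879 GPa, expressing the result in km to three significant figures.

h = P/(ρg) = 0.879 GPa / (2680 kg/m³ × 9.80665 m/s²) = 8.790×10^8 Pa / 26282 Pa/m = 33445 m
= 33.445 km

33.4 km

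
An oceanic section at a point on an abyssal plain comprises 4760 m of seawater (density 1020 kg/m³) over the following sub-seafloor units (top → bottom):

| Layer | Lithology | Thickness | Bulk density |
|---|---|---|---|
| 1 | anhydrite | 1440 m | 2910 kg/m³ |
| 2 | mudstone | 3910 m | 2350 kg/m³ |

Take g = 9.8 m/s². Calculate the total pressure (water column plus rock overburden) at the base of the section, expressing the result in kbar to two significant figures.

1.8 kbar

seawater: 1020 kg/m³ × 9.8 m/s² × 4760 m = 4.758×10^7 Pa = 0.4758 kbar
anhydrite: 2910 kg/m³ × 9.8 m/s² × 1440 m = 4.107×10^7 Pa = 0.4107 kbar
mudstone: 2350 kg/m³ × 9.8 m/s² × 3910 m = 9.005×10^7 Pa = 0.9005 kbar
Total = 0.4758 + 0.4107 + 0.9005 = 1.7869 kbar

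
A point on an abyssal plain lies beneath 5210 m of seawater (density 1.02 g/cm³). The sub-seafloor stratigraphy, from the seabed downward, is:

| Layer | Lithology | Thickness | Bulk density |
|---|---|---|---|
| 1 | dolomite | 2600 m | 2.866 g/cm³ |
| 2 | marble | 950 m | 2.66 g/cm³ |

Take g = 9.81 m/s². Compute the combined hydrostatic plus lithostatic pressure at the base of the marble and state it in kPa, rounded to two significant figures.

150000 kPa

seawater: 1020 kg/m³ × 9.81 m/s² × 5210 m = 5.213×10^7 Pa = 52132 kPa
dolomite: 2866 kg/m³ × 9.81 m/s² × 2600 m = 7.310×10^7 Pa = 73100 kPa
marble: 2660 kg/m³ × 9.81 m/s² × 950 m = 2.479×10^7 Pa = 24790 kPa
Total = 52132 + 73100 + 24790 = 1.5002×10^5 kPa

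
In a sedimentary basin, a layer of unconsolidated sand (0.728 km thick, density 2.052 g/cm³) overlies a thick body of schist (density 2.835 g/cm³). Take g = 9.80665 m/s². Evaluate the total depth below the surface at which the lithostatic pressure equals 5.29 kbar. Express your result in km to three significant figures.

19.2 km

Pressure at base of upper layers: 2052×9.80665×728 = 1.465×10^7 Pa = 0.1465 kbar
Remaining pressure to be supplied by schist: 5.290×10^8 − 1.465×10^7 = 5.144×10^8 Pa
Additional depth in schist = 5.144×10^8 Pa / (2835 kg/m³ × 9.80665 m/s²) = 18501 m
Total depth = 728 m + 18501 m = 19229 m
= 19.229 km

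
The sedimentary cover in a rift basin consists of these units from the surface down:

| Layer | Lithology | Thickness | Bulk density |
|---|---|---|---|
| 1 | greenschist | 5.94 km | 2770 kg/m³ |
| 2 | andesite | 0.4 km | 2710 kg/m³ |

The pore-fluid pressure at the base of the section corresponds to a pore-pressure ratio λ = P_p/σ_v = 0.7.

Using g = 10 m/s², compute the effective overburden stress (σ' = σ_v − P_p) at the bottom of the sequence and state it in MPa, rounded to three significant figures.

Overburden (lithostatic) stress σ_v:
greenschist: 2770 kg/m³ × 10 m/s² × 5940 m = 1.645×10^8 Pa = 164.5 MPa
andesite: 2710 kg/m³ × 10 m/s² × 400 m = 1.084×10^7 Pa = 10.84 MPa
Total = 164.5 + 10.84 = 175.38 MPa
Pore pressure P_p = λ·σ_v = 0.7 × 175.4 MPa = 122.8 MPa
Effective stress σ' = σ_v − P_p = 175.4 − 122.8 = 52.613 MPa

52.6 MPa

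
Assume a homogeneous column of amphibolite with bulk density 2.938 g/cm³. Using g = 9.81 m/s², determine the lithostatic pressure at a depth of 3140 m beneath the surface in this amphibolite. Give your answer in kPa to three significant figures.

amphibolite: 2938 kg/m³ × 9.81 m/s² × 3140 m = 9.050×10^7 Pa = 90500 kPa

90500 kPa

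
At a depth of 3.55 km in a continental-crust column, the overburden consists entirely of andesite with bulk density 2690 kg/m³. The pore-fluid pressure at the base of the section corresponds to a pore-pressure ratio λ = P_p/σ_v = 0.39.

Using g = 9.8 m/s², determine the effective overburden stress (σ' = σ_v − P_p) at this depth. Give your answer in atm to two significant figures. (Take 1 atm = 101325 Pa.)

Overburden (lithostatic) stress σ_v:
andesite: 2690 kg/m³ × 9.8 m/s² × 3550 m = 9.359×10^7 Pa = 93.59 MPa
Pore pressure P_p = λ·σ_v = 0.39 × 93.59 MPa = 36.50 MPa
Effective stress σ' = σ_v − P_p = 93.59 − 36.50 = 57.087 MPa = 563.40 atm

560 atm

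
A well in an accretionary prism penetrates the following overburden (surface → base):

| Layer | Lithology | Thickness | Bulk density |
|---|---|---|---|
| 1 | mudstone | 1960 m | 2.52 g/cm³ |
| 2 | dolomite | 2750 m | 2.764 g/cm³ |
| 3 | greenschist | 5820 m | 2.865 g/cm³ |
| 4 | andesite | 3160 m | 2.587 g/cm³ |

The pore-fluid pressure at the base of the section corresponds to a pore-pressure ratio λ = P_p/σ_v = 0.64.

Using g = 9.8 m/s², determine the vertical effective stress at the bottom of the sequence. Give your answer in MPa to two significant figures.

Overburden (lithostatic) stress σ_v:
mudstone: 2520 kg/m³ × 9.8 m/s² × 1960 m = 4.840×10^7 Pa = 48.40 MPa
dolomite: 2764 kg/m³ × 9.8 m/s² × 2750 m = 7.449×10^7 Pa = 74.49 MPa
greenschist: 2865 kg/m³ × 9.8 m/s² × 5820 m = 1.634×10^8 Pa = 163.4 MPa
andesite: 2587 kg/m³ × 9.8 m/s² × 3160 m = 8.011×10^7 Pa = 80.11 MPa
Total = 48.40 + 74.49 + 163.4 + 80.11 = 366.42 MPa
Pore pressure P_p = λ·σ_v = 0.64 × 366.4 MPa = 234.5 MPa
Effective stress σ' = σ_v − P_p = 366.4 − 234.5 = 131.91 MPa

130 MPa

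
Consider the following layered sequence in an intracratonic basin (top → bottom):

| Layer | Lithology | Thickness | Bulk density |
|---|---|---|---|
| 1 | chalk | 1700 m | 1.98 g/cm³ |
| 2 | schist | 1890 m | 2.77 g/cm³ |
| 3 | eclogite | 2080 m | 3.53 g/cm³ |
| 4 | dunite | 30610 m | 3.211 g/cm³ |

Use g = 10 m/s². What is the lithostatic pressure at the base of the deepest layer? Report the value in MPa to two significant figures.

chalk: 1980 kg/m³ × 10 m/s² × 1700 m = 3.366×10^7 Pa = 33.66 MPa
schist: 2770 kg/m³ × 10 m/s² × 1890 m = 5.235×10^7 Pa = 52.35 MPa
eclogite: 3530 kg/m³ × 10 m/s² × 2080 m = 7.342×10^7 Pa = 73.42 MPa
dunite: 3211 kg/m³ × 10 m/s² × 30610 m = 9.829×10^8 Pa = 982.9 MPa
Total = 33.66 + 52.35 + 73.42 + 982.9 = 1142.3 MPa

1100 MPa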